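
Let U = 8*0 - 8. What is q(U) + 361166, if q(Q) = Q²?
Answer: 361230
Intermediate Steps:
U = -8 (U = 0 - 8 = -8)
q(U) + 361166 = (-8)² + 361166 = 64 + 361166 = 361230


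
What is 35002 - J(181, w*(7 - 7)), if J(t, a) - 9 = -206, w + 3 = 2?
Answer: 35199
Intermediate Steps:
w = -1 (w = -3 + 2 = -1)
J(t, a) = -197 (J(t, a) = 9 - 206 = -197)
35002 - J(181, w*(7 - 7)) = 35002 - 1*(-197) = 35002 + 197 = 35199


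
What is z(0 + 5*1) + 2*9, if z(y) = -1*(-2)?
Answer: 20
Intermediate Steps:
z(y) = 2
z(0 + 5*1) + 2*9 = 2 + 2*9 = 2 + 18 = 20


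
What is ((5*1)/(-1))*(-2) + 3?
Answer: 13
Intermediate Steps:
((5*1)/(-1))*(-2) + 3 = (5*(-1))*(-2) + 3 = -5*(-2) + 3 = 10 + 3 = 13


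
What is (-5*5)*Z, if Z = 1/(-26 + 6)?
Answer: 5/4 ≈ 1.2500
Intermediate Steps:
Z = -1/20 (Z = 1/(-20) = -1/20 ≈ -0.050000)
(-5*5)*Z = -5*5*(-1/20) = -25*(-1/20) = 5/4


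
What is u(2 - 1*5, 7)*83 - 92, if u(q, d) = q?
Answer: -341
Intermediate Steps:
u(2 - 1*5, 7)*83 - 92 = (2 - 1*5)*83 - 92 = (2 - 5)*83 - 92 = -3*83 - 92 = -249 - 92 = -341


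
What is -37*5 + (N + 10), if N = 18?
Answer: -157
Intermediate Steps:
-37*5 + (N + 10) = -37*5 + (18 + 10) = -185 + 28 = -157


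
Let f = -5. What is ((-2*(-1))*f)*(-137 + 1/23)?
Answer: 31500/23 ≈ 1369.6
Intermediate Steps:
((-2*(-1))*f)*(-137 + 1/23) = (-2*(-1)*(-5))*(-137 + 1/23) = (2*(-5))*(-137 + 1/23) = -10*(-3150/23) = 31500/23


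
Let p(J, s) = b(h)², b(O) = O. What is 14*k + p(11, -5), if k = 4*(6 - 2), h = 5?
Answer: 249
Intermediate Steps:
p(J, s) = 25 (p(J, s) = 5² = 25)
k = 16 (k = 4*4 = 16)
14*k + p(11, -5) = 14*16 + 25 = 224 + 25 = 249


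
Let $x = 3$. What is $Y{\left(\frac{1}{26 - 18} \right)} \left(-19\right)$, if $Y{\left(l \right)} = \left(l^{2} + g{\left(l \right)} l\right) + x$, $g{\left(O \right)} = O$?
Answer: $- \frac{1843}{32} \approx -57.594$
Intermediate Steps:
$Y{\left(l \right)} = 3 + 2 l^{2}$ ($Y{\left(l \right)} = \left(l^{2} + l l\right) + 3 = \left(l^{2} + l^{2}\right) + 3 = 2 l^{2} + 3 = 3 + 2 l^{2}$)
$Y{\left(\frac{1}{26 - 18} \right)} \left(-19\right) = \left(3 + 2 \left(\frac{1}{26 - 18}\right)^{2}\right) \left(-19\right) = \left(3 + 2 \left(\frac{1}{8}\right)^{2}\right) \left(-19\right) = \left(3 + \frac{2}{64}\right) \left(-19\right) = \left(3 + 2 \cdot \frac{1}{64}\right) \left(-19\right) = \left(3 + \frac{1}{32}\right) \left(-19\right) = \frac{97}{32} \left(-19\right) = - \frac{1843}{32}$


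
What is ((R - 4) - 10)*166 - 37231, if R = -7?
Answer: -40717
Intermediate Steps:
((R - 4) - 10)*166 - 37231 = ((-7 - 4) - 10)*166 - 37231 = (-11 - 10)*166 - 37231 = -21*166 - 37231 = -3486 - 37231 = -40717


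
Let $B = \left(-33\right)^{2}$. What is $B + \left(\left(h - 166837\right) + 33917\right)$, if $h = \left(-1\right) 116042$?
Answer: $-247873$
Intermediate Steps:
$h = -116042$
$B = 1089$
$B + \left(\left(h - 166837\right) + 33917\right) = 1089 + \left(\left(-116042 - 166837\right) + 33917\right) = 1089 + \left(-282879 + 33917\right) = 1089 - 248962 = -247873$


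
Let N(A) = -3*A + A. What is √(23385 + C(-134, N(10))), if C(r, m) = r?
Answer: √23251 ≈ 152.48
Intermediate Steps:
N(A) = -2*A
√(23385 + C(-134, N(10))) = √(23385 - 134) = √23251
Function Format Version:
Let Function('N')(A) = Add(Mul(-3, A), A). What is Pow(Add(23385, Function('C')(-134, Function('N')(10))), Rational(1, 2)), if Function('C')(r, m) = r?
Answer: Pow(23251, Rational(1, 2)) ≈ 152.48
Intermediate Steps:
Function('N')(A) = Mul(-2, A)
Pow(Add(23385, Function('C')(-134, Function('N')(10))), Rational(1, 2)) = Pow(Add(23385, -134), Rational(1, 2)) = Pow(23251, Rational(1, 2))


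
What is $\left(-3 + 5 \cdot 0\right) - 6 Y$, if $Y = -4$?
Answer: $21$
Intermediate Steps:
$\left(-3 + 5 \cdot 0\right) - 6 Y = \left(-3 + 5 \cdot 0\right) - -24 = \left(-3 + 0\right) + 24 = -3 + 24 = 21$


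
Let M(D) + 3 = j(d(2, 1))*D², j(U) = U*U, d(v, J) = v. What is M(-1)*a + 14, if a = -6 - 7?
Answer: 1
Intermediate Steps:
a = -13
j(U) = U²
M(D) = -3 + 4*D² (M(D) = -3 + 2²*D² = -3 + 4*D²)
M(-1)*a + 14 = (-3 + 4*(-1)²)*(-13) + 14 = (-3 + 4*1)*(-13) + 14 = (-3 + 4)*(-13) + 14 = 1*(-13) + 14 = -13 + 14 = 1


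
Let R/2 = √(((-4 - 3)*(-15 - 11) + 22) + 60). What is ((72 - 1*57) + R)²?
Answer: 1281 + 120*√66 ≈ 2255.9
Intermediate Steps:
R = 4*√66 (R = 2*√(((-4 - 3)*(-15 - 11) + 22) + 60) = 2*√((-7*(-26) + 22) + 60) = 2*√((182 + 22) + 60) = 2*√(204 + 60) = 2*√264 = 2*(2*√66) = 4*√66 ≈ 32.496)
((72 - 1*57) + R)² = ((72 - 1*57) + 4*√66)² = ((72 - 57) + 4*√66)² = (15 + 4*√66)²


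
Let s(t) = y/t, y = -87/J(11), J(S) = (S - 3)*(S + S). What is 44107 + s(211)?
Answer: 1637957465/37136 ≈ 44107.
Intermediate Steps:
J(S) = 2*S*(-3 + S) (J(S) = (-3 + S)*(2*S) = 2*S*(-3 + S))
y = -87/176 (y = -87*1/(22*(-3 + 11)) = -87/(2*11*8) = -87/176 ≈ -0.49432)
s(t) = -87/(176*t)
44107 + s(211) = 44107 - 87/176/211 = 44107 - 87/176*1/211 = 44107 - 87/37136 = 1637957465/37136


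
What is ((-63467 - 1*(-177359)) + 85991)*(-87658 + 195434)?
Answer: 21542590208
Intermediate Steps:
((-63467 - 1*(-177359)) + 85991)*(-87658 + 195434) = ((-63467 + 177359) + 85991)*107776 = (113892 + 85991)*107776 = 199883*107776 = 21542590208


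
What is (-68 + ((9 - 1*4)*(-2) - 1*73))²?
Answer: 22801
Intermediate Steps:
(-68 + ((9 - 1*4)*(-2) - 1*73))² = (-68 + ((9 - 4)*(-2) - 73))² = (-68 + (5*(-2) - 73))² = (-68 + (-10 - 73))² = (-68 - 83)² = (-151)² = 22801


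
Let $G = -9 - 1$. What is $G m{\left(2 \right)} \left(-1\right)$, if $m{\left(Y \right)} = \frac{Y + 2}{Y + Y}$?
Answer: $10$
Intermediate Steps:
$G = -10$
$m{\left(Y \right)} = \frac{2 + Y}{2 Y}$
$G m{\left(2 \right)} \left(-1\right) = - 10 \frac{2 + 2}{2 \cdot 2} \left(-1\right) = - 10 \cdot \frac{1}{2} \cdot \frac{1}{2} \cdot 4 \left(-1\right) = \left(-10\right) 1 \left(-1\right) = \left(-10\right) \left(-1\right) = 10$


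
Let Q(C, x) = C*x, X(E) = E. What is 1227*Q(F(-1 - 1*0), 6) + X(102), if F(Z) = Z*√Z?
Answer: 102 - 7362*I ≈ 102.0 - 7362.0*I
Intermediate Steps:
F(Z) = Z^(3/2)
1227*Q(F(-1 - 1*0), 6) + X(102) = 1227*((-1 - 1*0)^(3/2)*6) + 102 = 1227*((-1 + 0)^(3/2)*6) + 102 = 1227*((-1)^(3/2)*6) + 102 = 1227*(-I*6) + 102 = 1227*(-6*I) + 102 = -7362*I + 102 = 102 - 7362*I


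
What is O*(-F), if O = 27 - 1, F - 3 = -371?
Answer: 9568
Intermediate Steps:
F = -368 (F = 3 - 371 = -368)
O = 26
O*(-F) = 26*(-1*(-368)) = 26*368 = 9568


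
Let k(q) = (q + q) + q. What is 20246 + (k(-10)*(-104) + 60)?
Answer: 23426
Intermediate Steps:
k(q) = 3*q (k(q) = 2*q + q = 3*q)
20246 + (k(-10)*(-104) + 60) = 20246 + ((3*(-10))*(-104) + 60) = 20246 + (-30*(-104) + 60) = 20246 + (3120 + 60) = 20246 + 3180 = 23426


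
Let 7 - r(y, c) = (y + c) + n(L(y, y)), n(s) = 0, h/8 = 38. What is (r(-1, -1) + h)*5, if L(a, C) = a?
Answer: 1565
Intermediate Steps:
h = 304 (h = 8*38 = 304)
r(y, c) = 7 - c - y (r(y, c) = 7 - ((y + c) + 0) = 7 - ((c + y) + 0) = 7 - (c + y) = 7 + (-c - y) = 7 - c - y)
(r(-1, -1) + h)*5 = ((7 - 1*(-1) - 1*(-1)) + 304)*5 = ((7 + 1 + 1) + 304)*5 = (9 + 304)*5 = 313*5 = 1565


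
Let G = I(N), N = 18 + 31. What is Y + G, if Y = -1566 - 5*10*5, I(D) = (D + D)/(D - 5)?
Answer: -39903/22 ≈ -1813.8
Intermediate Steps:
N = 49
I(D) = 2*D/(-5 + D) (I(D) = (2*D)/(-5 + D) = 2*D/(-5 + D))
G = 49/22 (G = 2*49/(-5 + 49) = 2*49/44 = 2*49*(1/44) = 49/22 ≈ 2.2273)
Y = -1816 (Y = -1566 - 50*5 = -1566 - 1*250 = -1566 - 250 = -1816)
Y + G = -1816 + 49/22 = -39903/22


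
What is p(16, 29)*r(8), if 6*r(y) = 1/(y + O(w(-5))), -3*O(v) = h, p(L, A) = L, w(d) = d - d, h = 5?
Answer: 8/19 ≈ 0.42105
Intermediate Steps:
w(d) = 0
O(v) = -5/3 (O(v) = -1/3*5 = -5/3)
r(y) = 1/(6*(-5/3 + y)) (r(y) = 1/(6*(y - 5/3)) = 1/(6*(-5/3 + y)))
p(16, 29)*r(8) = 16*(1/(2*(-5 + 3*8))) = 16*(1/(2*(-5 + 24))) = 16*((1/2)/19) = 16*((1/2)*(1/19)) = 16*(1/38) = 8/19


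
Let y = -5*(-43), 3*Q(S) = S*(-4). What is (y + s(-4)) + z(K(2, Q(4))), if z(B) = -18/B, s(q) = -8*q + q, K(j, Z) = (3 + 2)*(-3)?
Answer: 1221/5 ≈ 244.20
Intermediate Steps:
Q(S) = -4*S/3 (Q(S) = (S*(-4))/3 = (-4*S)/3 = -4*S/3)
K(j, Z) = -15 (K(j, Z) = 5*(-3) = -15)
s(q) = -7*q
y = 215
(y + s(-4)) + z(K(2, Q(4))) = (215 - 7*(-4)) - 18/(-15) = (215 + 28) - 18*(-1/15) = 243 + 6/5 = 1221/5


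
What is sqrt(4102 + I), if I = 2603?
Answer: 3*sqrt(745) ≈ 81.884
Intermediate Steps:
sqrt(4102 + I) = sqrt(4102 + 2603) = sqrt(6705) = 3*sqrt(745)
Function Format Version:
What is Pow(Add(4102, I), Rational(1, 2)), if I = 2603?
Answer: Mul(3, Pow(745, Rational(1, 2))) ≈ 81.884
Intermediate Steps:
Pow(Add(4102, I), Rational(1, 2)) = Pow(Add(4102, 2603), Rational(1, 2)) = Pow(6705, Rational(1, 2)) = Mul(3, Pow(745, Rational(1, 2)))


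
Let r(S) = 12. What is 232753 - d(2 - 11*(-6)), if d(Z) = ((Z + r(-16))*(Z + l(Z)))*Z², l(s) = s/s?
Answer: -25291727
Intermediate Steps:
l(s) = 1
d(Z) = Z²*(1 + Z)*(12 + Z) (d(Z) = ((Z + 12)*(Z + 1))*Z² = ((12 + Z)*(1 + Z))*Z² = ((1 + Z)*(12 + Z))*Z² = Z²*(1 + Z)*(12 + Z))
232753 - d(2 - 11*(-6)) = 232753 - (2 - 11*(-6))²*(12 + (2 - 11*(-6))² + 13*(2 - 11*(-6))) = 232753 - (2 + 66)²*(12 + (2 + 66)² + 13*(2 + 66)) = 232753 - 68²*(12 + 68² + 13*68) = 232753 - 4624*(12 + 4624 + 884) = 232753 - 4624*5520 = 232753 - 1*25524480 = 232753 - 25524480 = -25291727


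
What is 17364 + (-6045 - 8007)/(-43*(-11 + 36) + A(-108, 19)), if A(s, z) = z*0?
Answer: 18680352/1075 ≈ 17377.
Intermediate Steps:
A(s, z) = 0
17364 + (-6045 - 8007)/(-43*(-11 + 36) + A(-108, 19)) = 17364 + (-6045 - 8007)/(-43*(-11 + 36) + 0) = 17364 - 14052/(-43*25 + 0) = 17364 - 14052/(-1075 + 0) = 17364 - 14052/(-1075) = 17364 - 14052*(-1/1075) = 17364 + 14052/1075 = 18680352/1075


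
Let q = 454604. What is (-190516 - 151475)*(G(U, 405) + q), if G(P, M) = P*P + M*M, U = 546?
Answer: -313518539295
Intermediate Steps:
G(P, M) = M² + P² (G(P, M) = P² + M² = M² + P²)
(-190516 - 151475)*(G(U, 405) + q) = (-190516 - 151475)*((405² + 546²) + 454604) = -341991*((164025 + 298116) + 454604) = -341991*(462141 + 454604) = -341991*916745 = -313518539295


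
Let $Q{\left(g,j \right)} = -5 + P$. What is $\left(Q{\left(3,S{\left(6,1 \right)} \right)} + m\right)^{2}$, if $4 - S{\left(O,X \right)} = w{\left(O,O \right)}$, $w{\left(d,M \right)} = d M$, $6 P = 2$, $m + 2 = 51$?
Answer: $\frac{17689}{9} \approx 1965.4$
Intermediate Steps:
$m = 49$ ($m = -2 + 51 = 49$)
$P = \frac{1}{3}$ ($P = \frac{1}{6} \cdot 2 = \frac{1}{3} \approx 0.33333$)
$w{\left(d,M \right)} = M d$
$S{\left(O,X \right)} = 4 - O^{2}$ ($S{\left(O,X \right)} = 4 - O O = 4 - O^{2}$)
$Q{\left(g,j \right)} = - \frac{14}{3}$ ($Q{\left(g,j \right)} = -5 + \frac{1}{3} = - \frac{14}{3}$)
$\left(Q{\left(3,S{\left(6,1 \right)} \right)} + m\right)^{2} = \left(- \frac{14}{3} + 49\right)^{2} = \left(\frac{133}{3}\right)^{2} = \frac{17689}{9}$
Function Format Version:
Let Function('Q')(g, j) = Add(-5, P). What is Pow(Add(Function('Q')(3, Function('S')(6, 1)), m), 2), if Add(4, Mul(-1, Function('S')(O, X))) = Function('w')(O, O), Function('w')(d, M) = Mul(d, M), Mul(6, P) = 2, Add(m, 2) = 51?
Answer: Rational(17689, 9) ≈ 1965.4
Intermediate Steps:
m = 49 (m = Add(-2, 51) = 49)
P = Rational(1, 3) (P = Mul(Rational(1, 6), 2) = Rational(1, 3) ≈ 0.33333)
Function('w')(d, M) = Mul(M, d)
Function('S')(O, X) = Add(4, Mul(-1, Pow(O, 2))) (Function('S')(O, X) = Add(4, Mul(-1, Mul(O, O))) = Add(4, Mul(-1, Pow(O, 2))))
Function('Q')(g, j) = Rational(-14, 3) (Function('Q')(g, j) = Add(-5, Rational(1, 3)) = Rational(-14, 3))
Pow(Add(Function('Q')(3, Function('S')(6, 1)), m), 2) = Pow(Add(Rational(-14, 3), 49), 2) = Pow(Rational(133, 3), 2) = Rational(17689, 9)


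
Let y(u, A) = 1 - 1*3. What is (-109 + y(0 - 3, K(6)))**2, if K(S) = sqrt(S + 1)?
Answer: 12321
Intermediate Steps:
K(S) = sqrt(1 + S)
y(u, A) = -2 (y(u, A) = 1 - 3 = -2)
(-109 + y(0 - 3, K(6)))**2 = (-109 - 2)**2 = (-111)**2 = 12321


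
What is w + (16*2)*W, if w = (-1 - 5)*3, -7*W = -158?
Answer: 4930/7 ≈ 704.29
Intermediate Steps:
W = 158/7 (W = -⅐*(-158) = 158/7 ≈ 22.571)
w = -18 (w = -6*3 = -18)
w + (16*2)*W = -18 + (16*2)*(158/7) = -18 + 32*(158/7) = -18 + 5056/7 = 4930/7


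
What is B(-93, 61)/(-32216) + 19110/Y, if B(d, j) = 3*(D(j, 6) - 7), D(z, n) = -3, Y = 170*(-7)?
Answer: -4397229/273836 ≈ -16.058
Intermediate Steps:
Y = -1190
B(d, j) = -30 (B(d, j) = 3*(-3 - 7) = 3*(-10) = -30)
B(-93, 61)/(-32216) + 19110/Y = -30/(-32216) + 19110/(-1190) = -30*(-1/32216) + 19110*(-1/1190) = 15/16108 - 273/17 = -4397229/273836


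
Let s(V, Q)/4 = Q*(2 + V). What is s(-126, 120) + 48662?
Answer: -10858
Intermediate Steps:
s(V, Q) = 4*Q*(2 + V) (s(V, Q) = 4*(Q*(2 + V)) = 4*Q*(2 + V))
s(-126, 120) + 48662 = 4*120*(2 - 126) + 48662 = 4*120*(-124) + 48662 = -59520 + 48662 = -10858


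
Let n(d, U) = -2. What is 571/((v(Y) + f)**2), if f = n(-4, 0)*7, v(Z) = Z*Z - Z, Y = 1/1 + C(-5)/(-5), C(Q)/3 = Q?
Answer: 571/4 ≈ 142.75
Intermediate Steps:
C(Q) = 3*Q
Y = 4 (Y = 1/1 + (3*(-5))/(-5) = 1*1 - 15*(-1/5) = 1 + 3 = 4)
v(Z) = Z**2 - Z
f = -14 (f = -2*7 = -14)
571/((v(Y) + f)**2) = 571/((4*(-1 + 4) - 14)**2) = 571/((4*3 - 14)**2) = 571/((12 - 14)**2) = 571/((-2)**2) = 571/4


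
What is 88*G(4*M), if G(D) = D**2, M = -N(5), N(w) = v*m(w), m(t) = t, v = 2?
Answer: 140800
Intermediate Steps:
N(w) = 2*w
M = -10 (M = -2*5 = -1*10 = -10)
88*G(4*M) = 88*(4*(-10))**2 = 88*(-40)**2 = 88*1600 = 140800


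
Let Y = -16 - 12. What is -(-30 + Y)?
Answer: 58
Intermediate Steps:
Y = -28
-(-30 + Y) = -(-30 - 28) = -1*(-58) = 58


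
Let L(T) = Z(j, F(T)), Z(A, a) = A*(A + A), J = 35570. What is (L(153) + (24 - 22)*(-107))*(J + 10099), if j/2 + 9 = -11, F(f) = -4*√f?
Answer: 136367634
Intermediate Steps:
j = -40 (j = -18 + 2*(-11) = -18 - 22 = -40)
Z(A, a) = 2*A² (Z(A, a) = A*(2*A) = 2*A²)
L(T) = 3200 (L(T) = 2*(-40)² = 2*1600 = 3200)
(L(153) + (24 - 22)*(-107))*(J + 10099) = (3200 + (24 - 22)*(-107))*(35570 + 10099) = (3200 + 2*(-107))*45669 = (3200 - 214)*45669 = 2986*45669 = 136367634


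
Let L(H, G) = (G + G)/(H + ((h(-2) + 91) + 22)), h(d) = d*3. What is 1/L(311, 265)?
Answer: 209/265 ≈ 0.78868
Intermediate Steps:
h(d) = 3*d
L(H, G) = 2*G/(107 + H) (L(H, G) = (G + G)/(H + ((3*(-2) + 91) + 22)) = (2*G)/(H + ((-6 + 91) + 22)) = (2*G)/(H + (85 + 22)) = (2*G)/(H + 107) = (2*G)/(107 + H) = 2*G/(107 + H))
1/L(311, 265) = 1/(2*265/(107 + 311)) = 1/(2*265/418) = 1/(2*265*(1/418)) = 1/(265/209) = 209/265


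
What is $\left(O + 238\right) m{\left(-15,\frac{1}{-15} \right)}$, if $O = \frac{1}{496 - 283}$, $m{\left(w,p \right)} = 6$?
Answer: $\frac{101390}{71} \approx 1428.0$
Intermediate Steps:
$O = \frac{1}{213} \approx 0.0046948$
$\left(O + 238\right) m{\left(-15,\frac{1}{-15} \right)} = \left(\frac{1}{213} + 238\right) 6 = \frac{50695}{213} \cdot 6 = \frac{101390}{71}$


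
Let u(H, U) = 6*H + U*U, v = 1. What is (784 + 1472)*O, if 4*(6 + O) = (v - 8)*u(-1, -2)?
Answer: -5640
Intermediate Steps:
u(H, U) = U² + 6*H (u(H, U) = 6*H + U² = U² + 6*H)
O = -5/2 (O = -6 + ((1 - 8)*((-2)² + 6*(-1)))/4 = -6 + (-7*(4 - 6))/4 = -6 + (-7*(-2))/4 = -6 + (¼)*14 = -6 + 7/2 = -5/2 ≈ -2.5000)
(784 + 1472)*O = (784 + 1472)*(-5/2) = 2256*(-5/2) = -5640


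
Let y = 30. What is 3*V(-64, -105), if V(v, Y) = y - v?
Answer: 282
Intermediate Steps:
V(v, Y) = 30 - v
3*V(-64, -105) = 3*(30 - 1*(-64)) = 3*(30 + 64) = 3*94 = 282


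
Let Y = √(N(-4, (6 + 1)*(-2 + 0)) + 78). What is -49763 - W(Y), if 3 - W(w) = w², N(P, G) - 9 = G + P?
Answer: -49697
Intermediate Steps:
N(P, G) = 9 + G + P (N(P, G) = 9 + (G + P) = 9 + G + P)
Y = √69 (Y = √((9 + (6 + 1)*(-2 + 0) - 4) + 78) = √((9 + 7*(-2) - 4) + 78) = √((9 - 14 - 4) + 78) = √(-9 + 78) = √69 ≈ 8.3066)
W(w) = 3 - w²
-49763 - W(Y) = -49763 - (3 - (√69)²) = -49763 - (3 - 1*69) = -49763 - (3 - 69) = -49763 - 1*(-66) = -49763 + 66 = -49697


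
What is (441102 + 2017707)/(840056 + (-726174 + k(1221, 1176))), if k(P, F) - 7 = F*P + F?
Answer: 91067/57443 ≈ 1.5853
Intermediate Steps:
k(P, F) = 7 + F + F*P (k(P, F) = 7 + (F*P + F) = 7 + (F + F*P) = 7 + F + F*P)
(441102 + 2017707)/(840056 + (-726174 + k(1221, 1176))) = (441102 + 2017707)/(840056 + (-726174 + (7 + 1176 + 1176*1221))) = 2458809/(840056 + (-726174 + (7 + 1176 + 1435896))) = 2458809/(840056 + (-726174 + 1437079)) = 2458809/(840056 + 710905) = 2458809/1550961 = 2458809*(1/1550961) = 91067/57443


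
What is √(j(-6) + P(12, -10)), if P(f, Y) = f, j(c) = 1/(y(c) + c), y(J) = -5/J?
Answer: √11346/31 ≈ 3.4361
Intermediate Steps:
j(c) = 1/(c - 5/c) (j(c) = 1/(-5/c + c) = 1/(c - 5/c))
√(j(-6) + P(12, -10)) = √(-6/(-5 + (-6)²) + 12) = √(-6/(-5 + 36) + 12) = √(-6/31 + 12) = √(366/31) = √11346/31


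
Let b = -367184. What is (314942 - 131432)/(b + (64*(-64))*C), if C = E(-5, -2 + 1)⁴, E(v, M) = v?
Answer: -30585/487864 ≈ -0.062692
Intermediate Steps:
C = 625 (C = (-5)⁴ = 625)
(314942 - 131432)/(b + (64*(-64))*C) = (314942 - 131432)/(-367184 + (64*(-64))*625) = 183510/(-367184 - 4096*625) = 183510/(-367184 - 2560000) = 183510/(-2927184) = 183510*(-1/2927184) = -30585/487864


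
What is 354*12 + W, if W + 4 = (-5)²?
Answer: 4269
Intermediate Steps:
W = 21 (W = -4 + (-5)² = -4 + 25 = 21)
354*12 + W = 354*12 + 21 = 4248 + 21 = 4269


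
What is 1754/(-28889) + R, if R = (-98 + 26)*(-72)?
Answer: 149758822/28889 ≈ 5183.9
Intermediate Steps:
R = 5184 (R = -72*(-72) = 5184)
1754/(-28889) + R = 1754/(-28889) + 5184 = 1754*(-1/28889) + 5184 = -1754/28889 + 5184 = 149758822/28889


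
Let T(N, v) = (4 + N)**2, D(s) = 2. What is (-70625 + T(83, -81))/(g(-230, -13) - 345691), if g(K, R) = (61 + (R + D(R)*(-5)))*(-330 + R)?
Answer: 63056/358725 ≈ 0.17578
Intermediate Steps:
g(K, R) = (-330 + R)*(51 + R) (g(K, R) = (61 + (R + 2*(-5)))*(-330 + R) = (61 + (R - 10))*(-330 + R) = (61 + (-10 + R))*(-330 + R) = (51 + R)*(-330 + R) = (-330 + R)*(51 + R))
(-70625 + T(83, -81))/(g(-230, -13) - 345691) = (-70625 + (4 + 83)**2)/((-16830 + (-13)**2 - 279*(-13)) - 345691) = (-70625 + 87**2)/((-16830 + 169 + 3627) - 345691) = (-70625 + 7569)/(-13034 - 345691) = -63056/(-358725) = -63056*(-1/358725) = 63056/358725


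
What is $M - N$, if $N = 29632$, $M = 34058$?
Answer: $4426$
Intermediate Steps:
$M - N = 34058 - 29632 = 4426$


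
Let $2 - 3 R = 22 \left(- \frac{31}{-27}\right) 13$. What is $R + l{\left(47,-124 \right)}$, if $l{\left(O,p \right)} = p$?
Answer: $- \frac{18856}{81} \approx -232.79$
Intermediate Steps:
$R = - \frac{8812}{81}$ ($R = \frac{2}{3} - \frac{22 \left(- \frac{31}{-27}\right) 13}{3} = \frac{2}{3} - \frac{22 \left(\left(-31\right) \left(- \frac{1}{27}\right)\right) 13}{3} = \frac{2}{3} - \frac{22 \cdot \frac{31}{27} \cdot 13}{3} = \frac{2}{3} - \frac{\frac{682}{27} \cdot 13}{3} = \frac{2}{3} - \frac{8866}{81} = - \frac{8812}{81} \approx -108.79$)
$R + l{\left(47,-124 \right)} = - \frac{8812}{81} - 124 = - \frac{18856}{81}$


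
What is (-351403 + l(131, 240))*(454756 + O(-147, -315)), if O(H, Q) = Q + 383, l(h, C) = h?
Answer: -159766936128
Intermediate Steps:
O(H, Q) = 383 + Q
(-351403 + l(131, 240))*(454756 + O(-147, -315)) = (-351403 + 131)*(454756 + (383 - 315)) = -351272*(454756 + 68) = -351272*454824 = -159766936128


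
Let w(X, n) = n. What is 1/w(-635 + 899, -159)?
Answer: -1/159 ≈ -0.0062893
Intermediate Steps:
1/w(-635 + 899, -159) = 1/(-159) = -1/159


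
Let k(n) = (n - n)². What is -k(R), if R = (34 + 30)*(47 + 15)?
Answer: 0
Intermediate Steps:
R = 3968 (R = 64*62 = 3968)
k(n) = 0 (k(n) = 0² = 0)
-k(R) = -1*0 = 0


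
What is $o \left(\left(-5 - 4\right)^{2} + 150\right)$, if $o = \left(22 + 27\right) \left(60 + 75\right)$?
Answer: $1528065$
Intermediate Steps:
$o = 6615$ ($o = 49 \cdot 135 = 6615$)
$o \left(\left(-5 - 4\right)^{2} + 150\right) = 6615 \left(\left(-5 - 4\right)^{2} + 150\right) = 6615 \left(\left(-9\right)^{2} + 150\right) = 6615 \left(81 + 150\right) = 6615 \cdot 231 = 1528065$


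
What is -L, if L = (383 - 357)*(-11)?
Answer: 286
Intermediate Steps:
L = -286 (L = 26*(-11) = -286)
-L = -1*(-286) = 286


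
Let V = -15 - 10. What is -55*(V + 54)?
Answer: -1595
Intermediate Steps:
V = -25
-55*(V + 54) = -55*(-25 + 54) = -55*29 = -1595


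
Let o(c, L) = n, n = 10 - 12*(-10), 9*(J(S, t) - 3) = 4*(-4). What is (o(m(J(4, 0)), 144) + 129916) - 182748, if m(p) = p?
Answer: -52702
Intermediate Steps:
J(S, t) = 11/9 (J(S, t) = 3 + (4*(-4))/9 = 3 + (⅑)*(-16) = 3 - 16/9 = 11/9)
n = 130 (n = 10 + 120 = 130)
o(c, L) = 130
(o(m(J(4, 0)), 144) + 129916) - 182748 = (130 + 129916) - 182748 = 130046 - 182748 = -52702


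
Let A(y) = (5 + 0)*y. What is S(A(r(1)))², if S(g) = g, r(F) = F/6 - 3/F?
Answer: 7225/36 ≈ 200.69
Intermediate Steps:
r(F) = -3/F + F/6 (r(F) = F*(⅙) - 3/F = F/6 - 3/F = -3/F + F/6)
A(y) = 5*y
S(A(r(1)))² = (5*(-3/1 + (⅙)*1))² = (5*(-3*1 + ⅙))² = (5*(-3 + ⅙))² = (5*(-17/6))² = (-85/6)² = 7225/36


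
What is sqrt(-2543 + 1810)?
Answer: I*sqrt(733) ≈ 27.074*I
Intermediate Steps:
sqrt(-2543 + 1810) = sqrt(-733) = I*sqrt(733)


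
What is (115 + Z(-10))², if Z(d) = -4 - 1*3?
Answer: 11664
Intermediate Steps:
Z(d) = -7 (Z(d) = -4 - 3 = -7)
(115 + Z(-10))² = (115 - 7)² = 108² = 11664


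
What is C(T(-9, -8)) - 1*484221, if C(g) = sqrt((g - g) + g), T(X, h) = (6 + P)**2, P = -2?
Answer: -484217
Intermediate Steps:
T(X, h) = 16 (T(X, h) = (6 - 2)**2 = 4**2 = 16)
C(g) = sqrt(g) (C(g) = sqrt(0 + g) = sqrt(g))
C(T(-9, -8)) - 1*484221 = sqrt(16) - 1*484221 = 4 - 484221 = -484217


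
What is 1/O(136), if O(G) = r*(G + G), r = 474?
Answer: 1/128928 ≈ 7.7563e-6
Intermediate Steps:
O(G) = 948*G (O(G) = 474*(G + G) = 474*(2*G) = 948*G)
1/O(136) = 1/(948*136) = 1/128928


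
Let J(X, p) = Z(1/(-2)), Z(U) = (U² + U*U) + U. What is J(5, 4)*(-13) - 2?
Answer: -2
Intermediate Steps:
Z(U) = U + 2*U² (Z(U) = (U² + U²) + U = 2*U² + U = U + 2*U²)
J(X, p) = 0 (J(X, p) = (1 + 2/(-2))/(-2) = -(1 + 2*(-½))/2 = -(1 - 1)/2 = -½*0 = 0)
J(5, 4)*(-13) - 2 = 0*(-13) - 2 = 0 - 2 = -2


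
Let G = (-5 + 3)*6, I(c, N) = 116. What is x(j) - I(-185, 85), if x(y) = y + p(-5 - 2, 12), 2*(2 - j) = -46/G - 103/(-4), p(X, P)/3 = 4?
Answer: -2803/24 ≈ -116.79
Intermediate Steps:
G = -12 (G = -2*6 = -12)
p(X, P) = 12 (p(X, P) = 3*4 = 12)
j = -307/24 (j = 2 - (-46/(-12) - 103/(-4))/2 = 2 - (-46*(-1/12) - 103*(-¼))/2 = 2 - (23/6 + 103/4)/2 = 2 - ½*355/12 = 2 - 355/24 = -307/24 ≈ -12.792)
x(y) = 12 + y (x(y) = y + 12 = 12 + y)
x(j) - I(-185, 85) = (12 - 307/24) - 1*116 = -19/24 - 116 = -2803/24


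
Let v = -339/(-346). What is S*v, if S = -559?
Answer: -189501/346 ≈ -547.69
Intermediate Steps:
v = 339/346 (v = -339*(-1/346) = 339/346 ≈ 0.97977)
S*v = -559*339/346 = -189501/346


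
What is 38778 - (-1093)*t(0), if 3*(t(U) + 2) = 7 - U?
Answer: 117427/3 ≈ 39142.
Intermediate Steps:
t(U) = ⅓ - U/3 (t(U) = -2 + (7 - U)/3 = -2 + (7/3 - U/3) = ⅓ - U/3)
38778 - (-1093)*t(0) = 38778 - (-1093)*(⅓ - ⅓*0) = 38778 - (-1093)*(⅓ + 0) = 38778 - (-1093)/3 = 38778 - 1*(-1093/3) = 38778 + 1093/3 = 117427/3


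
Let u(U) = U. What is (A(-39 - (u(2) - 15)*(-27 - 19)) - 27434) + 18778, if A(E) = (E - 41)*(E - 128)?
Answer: 510014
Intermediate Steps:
A(E) = (-128 + E)*(-41 + E) (A(E) = (-41 + E)*(-128 + E) = (-128 + E)*(-41 + E))
(A(-39 - (u(2) - 15)*(-27 - 19)) - 27434) + 18778 = ((5248 + (-39 - (2 - 15)*(-27 - 19))² - 169*(-39 - (2 - 15)*(-27 - 19))) - 27434) + 18778 = ((5248 + (-39 - (-13)*(-46))² - 169*(-39 - (-13)*(-46))) - 27434) + 18778 = ((5248 + (-39 - 1*598)² - 169*(-39 - 1*598)) - 27434) + 18778 = ((5248 + (-39 - 598)² - 169*(-39 - 598)) - 27434) + 18778 = ((5248 + (-637)² - 169*(-637)) - 27434) + 18778 = ((5248 + 405769 + 107653) - 27434) + 18778 = (518670 - 27434) + 18778 = 491236 + 18778 = 510014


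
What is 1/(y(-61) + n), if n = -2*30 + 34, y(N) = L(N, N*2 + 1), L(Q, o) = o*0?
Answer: -1/26 ≈ -0.038462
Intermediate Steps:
L(Q, o) = 0
y(N) = 0
n = -26 (n = -60 + 34 = -26)
1/(y(-61) + n) = 1/(0 - 26) = 1/(-26) = -1/26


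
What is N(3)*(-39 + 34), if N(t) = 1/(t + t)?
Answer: -⅚ ≈ -0.83333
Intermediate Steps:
N(t) = 1/(2*t)
N(3)*(-39 + 34) = ((½)/3)*(-39 + 34) = ((½)*(⅓))*(-5) = (⅙)*(-5) = -⅚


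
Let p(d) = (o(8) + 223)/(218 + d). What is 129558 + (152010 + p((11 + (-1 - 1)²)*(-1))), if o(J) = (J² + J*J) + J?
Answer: 57158663/203 ≈ 2.8157e+5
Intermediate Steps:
o(J) = J + 2*J² (o(J) = (J² + J²) + J = 2*J² + J = J + 2*J²)
p(d) = 359/(218 + d) (p(d) = (8*(1 + 2*8) + 223)/(218 + d) = (8*(1 + 16) + 223)/(218 + d) = (8*17 + 223)/(218 + d) = (136 + 223)/(218 + d) = 359/(218 + d))
129558 + (152010 + p((11 + (-1 - 1)²)*(-1))) = 129558 + (152010 + 359/(218 + (11 + (-1 - 1)²)*(-1))) = 129558 + (152010 + 359/(218 + (11 + (-2)²)*(-1))) = 129558 + (152010 + 359/(218 + (11 + 4)*(-1))) = 129558 + (152010 + 359/(218 + 15*(-1))) = 129558 + (152010 + 359/(218 - 15)) = 129558 + (152010 + 359/203) = 129558 + 30858389/203 = 57158663/203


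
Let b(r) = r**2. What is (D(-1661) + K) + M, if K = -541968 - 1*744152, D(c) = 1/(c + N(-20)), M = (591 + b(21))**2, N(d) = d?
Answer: -371662377/1681 ≈ -2.2110e+5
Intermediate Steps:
M = 1065024 (M = (591 + 21**2)**2 = (591 + 441)**2 = 1032**2 = 1065024)
D(c) = 1/(-20 + c) (D(c) = 1/(c - 20) = 1/(-20 + c))
K = -1286120 (K = -541968 - 744152 = -1286120)
(D(-1661) + K) + M = (1/(-20 - 1661) - 1286120) + 1065024 = (1/(-1681) - 1286120) + 1065024 = (-1/1681 - 1286120) + 1065024 = -2161967721/1681 + 1065024 = -371662377/1681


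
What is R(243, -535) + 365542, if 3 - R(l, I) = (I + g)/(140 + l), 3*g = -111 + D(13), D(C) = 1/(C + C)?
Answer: 10920335945/29874 ≈ 3.6555e+5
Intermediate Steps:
D(C) = 1/(2*C)
g = -2885/78 (g = (-111 + (½)/13)/3 = (-111 + (½)*(1/13))/3 = (-111 + 1/26)/3 = (⅓)*(-2885/26) = -2885/78 ≈ -36.987)
R(l, I) = 3 - (-2885/78 + I)/(140 + l) (R(l, I) = 3 - (I - 2885/78)/(140 + l) = 3 - (-2885/78 + I)/(140 + l))
R(243, -535) + 365542 = (35645/78 - 1*(-535) + 3*243)/(140 + 243) + 365542 = (35645/78 + 535 + 729)/383 + 365542 = (1/383)*(134237/78) + 365542 = 134237/29874 + 365542 = 10920335945/29874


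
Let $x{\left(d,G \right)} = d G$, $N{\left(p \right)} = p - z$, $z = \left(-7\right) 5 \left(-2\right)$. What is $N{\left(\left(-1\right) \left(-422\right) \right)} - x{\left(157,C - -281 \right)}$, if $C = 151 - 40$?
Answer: $-61192$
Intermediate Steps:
$z = 70$ ($z = \left(-35\right) \left(-2\right) = 70$)
$C = 111$
$N{\left(p \right)} = -70 + p$ ($N{\left(p \right)} = p - 70 = -70 + p$)
$x{\left(d,G \right)} = G d$
$N{\left(\left(-1\right) \left(-422\right) \right)} - x{\left(157,C - -281 \right)} = \left(-70 - -422\right) - \left(111 - -281\right) 157 = \left(-70 + 422\right) - \left(111 + 281\right) 157 = 352 - 392 \cdot 157 = 352 - 61544 = -61192$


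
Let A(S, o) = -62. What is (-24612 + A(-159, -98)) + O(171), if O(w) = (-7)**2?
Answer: -24625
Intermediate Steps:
O(w) = 49
(-24612 + A(-159, -98)) + O(171) = (-24612 - 62) + 49 = -24674 + 49 = -24625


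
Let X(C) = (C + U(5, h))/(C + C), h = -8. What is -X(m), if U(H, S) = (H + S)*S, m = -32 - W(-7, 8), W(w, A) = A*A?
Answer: -3/8 ≈ -0.37500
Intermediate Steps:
W(w, A) = A²
m = -96 (m = -32 - 1*8² = -32 - 1*64 = -32 - 64 = -96)
U(H, S) = S*(H + S)
X(C) = (24 + C)/(2*C) (X(C) = (C - 8*(5 - 8))/(C + C) = (C - 8*(-3))/((2*C)) = (C + 24)*(1/(2*C)) = (24 + C)*(1/(2*C)) = (24 + C)/(2*C))
-X(m) = -(24 - 96)/(2*(-96)) = -(-1)*(-72)/(2*96) = -1*3/8 = -3/8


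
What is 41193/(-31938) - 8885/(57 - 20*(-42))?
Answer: -106906417/9549462 ≈ -11.195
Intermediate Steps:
41193/(-31938) - 8885/(57 - 20*(-42)) = 41193*(-1/31938) - 8885/(57 + 840) = -13731/10646 - 8885/897 = -106906417/9549462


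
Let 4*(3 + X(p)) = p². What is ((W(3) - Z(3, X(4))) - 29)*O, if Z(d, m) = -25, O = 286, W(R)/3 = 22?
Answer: 17732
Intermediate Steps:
X(p) = -3 + p²/4
W(R) = 66 (W(R) = 3*22 = 66)
((W(3) - Z(3, X(4))) - 29)*O = ((66 - 1*(-25)) - 29)*286 = ((66 + 25) - 29)*286 = (91 - 29)*286 = 62*286 = 17732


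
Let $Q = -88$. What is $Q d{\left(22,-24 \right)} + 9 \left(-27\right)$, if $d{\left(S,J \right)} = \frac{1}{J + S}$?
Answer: $-199$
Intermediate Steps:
$Q d{\left(22,-24 \right)} + 9 \left(-27\right) = - \frac{88}{-24 + 22} + 9 \left(-27\right) = - \frac{88}{-2} - 243 = \left(-88\right) \left(- \frac{1}{2}\right) - 243 = 44 - 243 = -199$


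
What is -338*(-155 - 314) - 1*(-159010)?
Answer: 317532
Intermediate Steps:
-338*(-155 - 314) - 1*(-159010) = -338*(-469) + 159010 = 158522 + 159010 = 317532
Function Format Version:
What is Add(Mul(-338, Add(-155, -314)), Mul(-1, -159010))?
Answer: 317532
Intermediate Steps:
Add(Mul(-338, Add(-155, -314)), Mul(-1, -159010)) = Add(Mul(-338, -469), 159010) = Add(158522, 159010) = 317532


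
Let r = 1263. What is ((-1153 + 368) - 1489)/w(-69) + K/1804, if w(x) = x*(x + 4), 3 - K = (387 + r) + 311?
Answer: -195211/122590 ≈ -1.5924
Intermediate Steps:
K = -1958 (K = 3 - ((387 + 1263) + 311) = 3 - (1650 + 311) = 3 - 1*1961 = 3 - 1961 = -1958)
w(x) = x*(4 + x)
((-1153 + 368) - 1489)/w(-69) + K/1804 = ((-1153 + 368) - 1489)/((-69*(4 - 69))) - 1958/1804 = (-785 - 1489)/((-69*(-65))) - 1958*1/1804 = -2274/4485 - 89/82 = -2274*1/4485 - 89/82 = -758/1495 - 89/82 = -195211/122590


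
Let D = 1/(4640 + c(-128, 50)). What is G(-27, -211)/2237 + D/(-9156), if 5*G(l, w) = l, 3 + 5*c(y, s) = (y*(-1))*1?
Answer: -230651033/95548399380 ≈ -0.0024140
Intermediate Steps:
c(y, s) = -3/5 - y/5 (c(y, s) = -3/5 + ((y*(-1))*1)/5 = -3/5 + (-y*1)/5 = -3/5 + (-y)/5 = -3/5 - y/5)
G(l, w) = l/5
D = 1/4665 (D = 1/(4640 + (-3/5 - 1/5*(-128))) = 1/(4640 + (-3/5 + 128/5)) = 1/(4640 + 25) = 1/4665 ≈ 0.00021436)
G(-27, -211)/2237 + D/(-9156) = ((1/5)*(-27))/2237 + (1/4665)/(-9156) = -27/5*1/2237 + (1/4665)*(-1/9156) = -27/11185 - 1/42712740 = -230651033/95548399380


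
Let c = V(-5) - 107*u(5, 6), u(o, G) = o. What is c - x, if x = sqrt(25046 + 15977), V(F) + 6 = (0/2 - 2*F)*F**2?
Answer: -291 - sqrt(41023) ≈ -493.54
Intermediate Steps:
V(F) = -6 - 2*F**3 (V(F) = -6 + (0/2 - 2*F)*F**2 = -6 + (0*(1/2) - 2*F)*F**2 = -6 + (0 - 2*F)*F**2 = -6 + (-2*F)*F**2 = -6 - 2*F**3)
c = -291 (c = (-6 - 2*(-5)**3) - 107*5 = (-6 - 2*(-125)) - 535 = (-6 + 250) - 535 = 244 - 535 = -291)
x = sqrt(41023) ≈ 202.54
c - x = -291 - sqrt(41023)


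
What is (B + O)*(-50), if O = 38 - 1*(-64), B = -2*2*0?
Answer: -5100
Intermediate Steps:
B = 0 (B = -4*0 = 0)
O = 102 (O = 38 + 64 = 102)
(B + O)*(-50) = (0 + 102)*(-50) = 102*(-50) = -5100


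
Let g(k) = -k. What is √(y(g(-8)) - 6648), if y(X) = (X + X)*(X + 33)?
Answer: 2*I*√1498 ≈ 77.408*I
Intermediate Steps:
y(X) = 2*X*(33 + X) (y(X) = (2*X)*(33 + X) = 2*X*(33 + X))
√(y(g(-8)) - 6648) = √(2*(-1*(-8))*(33 - 1*(-8)) - 6648) = √(2*8*(33 + 8) - 6648) = √(2*8*41 - 6648) = √(656 - 6648) = √(-5992) = 2*I*√1498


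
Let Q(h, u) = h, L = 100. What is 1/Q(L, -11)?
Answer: 1/100 ≈ 0.010000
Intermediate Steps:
1/Q(L, -11) = 1/100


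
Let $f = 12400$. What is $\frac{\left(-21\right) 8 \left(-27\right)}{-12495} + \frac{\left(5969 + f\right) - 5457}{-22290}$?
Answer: $- \frac{416576}{442085} \approx -0.9423$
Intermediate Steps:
$\frac{\left(-21\right) 8 \left(-27\right)}{-12495} + \frac{\left(5969 + f\right) - 5457}{-22290} = \frac{\left(-21\right) 8 \left(-27\right)}{-12495} + \frac{\left(5969 + 12400\right) - 5457}{-22290} = \left(-168\right) \left(-27\right) \left(- \frac{1}{12495}\right) + \left(18369 - 5457\right) \left(- \frac{1}{22290}\right) = 4536 \left(- \frac{1}{12495}\right) + 12912 \left(- \frac{1}{22290}\right) = - \frac{216}{595} - \frac{2152}{3715} = - \frac{416576}{442085}$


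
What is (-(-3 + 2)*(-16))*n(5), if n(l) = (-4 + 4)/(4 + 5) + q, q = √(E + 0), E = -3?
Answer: -16*I*√3 ≈ -27.713*I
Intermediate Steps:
q = I*√3 (q = √(-3 + 0) = √(-3) = I*√3 ≈ 1.732*I)
n(l) = I*√3 (n(l) = (-4 + 4)/(4 + 5) + I*√3 = 0/9 + I*√3 = 0*(⅑) + I*√3 = 0 + I*√3 = I*√3)
(-(-3 + 2)*(-16))*n(5) = (-(-3 + 2)*(-16))*(I*√3) = (-1*(-1)*(-16))*(I*√3) = (1*(-16))*(I*√3) = -16*I*√3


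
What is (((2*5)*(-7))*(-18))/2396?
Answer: 315/599 ≈ 0.52588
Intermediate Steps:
(((2*5)*(-7))*(-18))/2396 = ((10*(-7))*(-18))*(1/2396) = -70*(-18)*(1/2396) = 1260*(1/2396) = 315/599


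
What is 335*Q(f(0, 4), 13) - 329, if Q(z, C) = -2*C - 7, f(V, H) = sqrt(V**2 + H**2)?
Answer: -11384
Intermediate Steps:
f(V, H) = sqrt(H**2 + V**2)
Q(z, C) = -7 - 2*C
335*Q(f(0, 4), 13) - 329 = 335*(-7 - 2*13) - 329 = 335*(-7 - 26) - 329 = 335*(-33) - 329 = -11055 - 329 = -11384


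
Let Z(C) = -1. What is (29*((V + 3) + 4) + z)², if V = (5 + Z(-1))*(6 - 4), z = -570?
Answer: 18225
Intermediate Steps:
V = 8 (V = (5 - 1)*(6 - 4) = 4*2 = 8)
(29*((V + 3) + 4) + z)² = (29*((8 + 3) + 4) - 570)² = (29*(11 + 4) - 570)² = (29*15 - 570)² = (435 - 570)² = (-135)² = 18225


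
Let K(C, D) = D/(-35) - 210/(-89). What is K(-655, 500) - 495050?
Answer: -308423580/623 ≈ -4.9506e+5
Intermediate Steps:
K(C, D) = 210/89 - D/35 (K(C, D) = D*(-1/35) - 210*(-1/89) = -D/35 + 210/89 = 210/89 - D/35)
K(-655, 500) - 495050 = (210/89 - 1/35*500) - 495050 = (210/89 - 100/7) - 495050 = -7430/623 - 495050 = -308423580/623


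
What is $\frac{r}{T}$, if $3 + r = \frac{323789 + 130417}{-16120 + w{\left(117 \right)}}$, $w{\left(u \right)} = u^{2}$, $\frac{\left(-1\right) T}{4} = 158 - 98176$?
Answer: $- \frac{27147}{56066296} \approx -0.00048419$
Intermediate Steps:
$T = 392072$ ($T = - 4 \left(158 - 98176\right) = \left(-4\right) \left(-98018\right) = 392072$)
$r = - \frac{27147}{143}$ ($r = -3 + \frac{323789 + 130417}{-16120 + 117^{2}} = -3 + \frac{454206}{-16120 + 13689} = -3 + \frac{454206}{-2431} = -3 + 454206 \left(- \frac{1}{2431}\right) = -3 - \frac{26718}{143} = - \frac{27147}{143} \approx -189.84$)
$\frac{r}{T} = - \frac{27147}{143 \cdot 392072} = \left(- \frac{27147}{143}\right) \frac{1}{392072} = - \frac{27147}{56066296}$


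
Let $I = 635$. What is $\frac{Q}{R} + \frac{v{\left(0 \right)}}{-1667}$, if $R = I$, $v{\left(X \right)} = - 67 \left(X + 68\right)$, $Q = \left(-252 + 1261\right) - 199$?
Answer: $\frac{848666}{211709} \approx 4.0086$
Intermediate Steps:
$Q = 810$ ($Q = 1009 - 199 = 810$)
$v{\left(X \right)} = -4556 - 67 X$ ($v{\left(X \right)} = - 67 \left(68 + X\right) = -4556 - 67 X$)
$R = 635$
$\frac{Q}{R} + \frac{v{\left(0 \right)}}{-1667} = \frac{810}{635} + \frac{-4556 - 0}{-1667} = 810 \cdot \frac{1}{635} + \left(-4556 + 0\right) \left(- \frac{1}{1667}\right) = \frac{162}{127} - - \frac{4556}{1667} = \frac{162}{127} + \frac{4556}{1667} = \frac{848666}{211709}$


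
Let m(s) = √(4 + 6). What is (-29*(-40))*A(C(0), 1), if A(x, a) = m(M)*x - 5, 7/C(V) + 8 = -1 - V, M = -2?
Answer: -5800 - 8120*√10/9 ≈ -8653.1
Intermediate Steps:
C(V) = 7/(-9 - V) (C(V) = 7/(-8 + (-1 - V)) = 7/(-9 - V))
m(s) = √10
A(x, a) = -5 + x*√10 (A(x, a) = √10*x - 5 = x*√10 - 5 = -5 + x*√10)
(-29*(-40))*A(C(0), 1) = (-29*(-40))*(-5 + (-7/(9 + 0))*√10) = 1160*(-5 + (-7/9)*√10) = 1160*(-5 + (-7*⅑)*√10) = 1160*(-5 - 7*√10/9) = -5800 - 8120*√10/9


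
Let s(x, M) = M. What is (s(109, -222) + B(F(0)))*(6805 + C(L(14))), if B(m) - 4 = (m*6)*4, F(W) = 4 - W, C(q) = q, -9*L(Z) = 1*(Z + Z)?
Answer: -7468474/9 ≈ -8.2983e+5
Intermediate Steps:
L(Z) = -2*Z/9 (L(Z) = -(Z + Z)/9 = -2*Z/9)
B(m) = 4 + 24*m (B(m) = 4 + (m*6)*4 = 4 + (6*m)*4 = 4 + 24*m)
(s(109, -222) + B(F(0)))*(6805 + C(L(14))) = (-222 + (4 + 24*(4 - 1*0)))*(6805 - 2/9*14) = (-222 + (4 + 24*(4 + 0)))*(6805 - 28/9) = (-222 + (4 + 24*4))*(61217/9) = (-222 + (4 + 96))*(61217/9) = (-222 + 100)*(61217/9) = -122*61217/9 = -7468474/9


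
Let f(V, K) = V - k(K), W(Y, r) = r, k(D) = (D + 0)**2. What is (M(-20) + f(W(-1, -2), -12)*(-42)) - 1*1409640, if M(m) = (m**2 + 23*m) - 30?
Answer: -1403598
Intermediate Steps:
k(D) = D**2
M(m) = -30 + m**2 + 23*m
f(V, K) = V - K**2
(M(-20) + f(W(-1, -2), -12)*(-42)) - 1*1409640 = ((-30 + (-20)**2 + 23*(-20)) + (-2 - 1*(-12)**2)*(-42)) - 1*1409640 = ((-30 + 400 - 460) + (-2 - 1*144)*(-42)) - 1409640 = (-90 + (-2 - 144)*(-42)) - 1409640 = (-90 - 146*(-42)) - 1409640 = (-90 + 6132) - 1409640 = 6042 - 1409640 = -1403598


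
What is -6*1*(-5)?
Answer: 30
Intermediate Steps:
-6*1*(-5) = -6*(-5) = 30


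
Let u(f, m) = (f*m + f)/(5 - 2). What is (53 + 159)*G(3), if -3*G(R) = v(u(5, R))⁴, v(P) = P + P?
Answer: -542720000/243 ≈ -2.2334e+6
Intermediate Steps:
u(f, m) = f/3 + f*m/3 (u(f, m) = (f + f*m)/3 = (f + f*m)*(⅓) = f/3 + f*m/3)
v(P) = 2*P
G(R) = -(10/3 + 10*R/3)⁴/3 (G(R) = -10000*(1 + R)⁴/81/3 = -16*(5/3 + 5*R/3)⁴/3 = -(10/3 + 10*R/3)⁴/3)
(53 + 159)*G(3) = (53 + 159)*(-10000*(1 + 3)⁴/243) = 212*(-10000/243*4⁴) = 212*(-10000/243*256) = 212*(-2560000/243) = -542720000/243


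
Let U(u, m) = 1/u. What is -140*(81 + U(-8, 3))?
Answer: -22645/2 ≈ -11323.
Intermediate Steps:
-140*(81 + U(-8, 3)) = -140*(81 + 1/(-8)) = -140*(81 - 1/8) = -140*647/8 = -22645/2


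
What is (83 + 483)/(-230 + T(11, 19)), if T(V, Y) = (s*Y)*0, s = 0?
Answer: -283/115 ≈ -2.4609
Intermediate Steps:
T(V, Y) = 0 (T(V, Y) = (0*Y)*0 = 0*0 = 0)
(83 + 483)/(-230 + T(11, 19)) = (83 + 483)/(-230 + 0) = 566/(-230) = 566*(-1/230) = -283/115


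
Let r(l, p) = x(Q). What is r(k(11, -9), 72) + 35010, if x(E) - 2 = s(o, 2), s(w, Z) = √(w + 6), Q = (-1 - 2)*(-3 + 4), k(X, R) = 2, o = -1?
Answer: 35012 + √5 ≈ 35014.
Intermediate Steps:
Q = -3 (Q = -3*1 = -3)
s(w, Z) = √(6 + w)
x(E) = 2 + √5 (x(E) = 2 + √(6 - 1) = 2 + √5)
r(l, p) = 2 + √5
r(k(11, -9), 72) + 35010 = (2 + √5) + 35010 = 35012 + √5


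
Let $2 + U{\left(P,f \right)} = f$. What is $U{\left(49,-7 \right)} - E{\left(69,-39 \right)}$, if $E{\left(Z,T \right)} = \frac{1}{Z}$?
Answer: $- \frac{622}{69} \approx -9.0145$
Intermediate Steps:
$U{\left(P,f \right)} = -2 + f$
$U{\left(49,-7 \right)} - E{\left(69,-39 \right)} = \left(-2 - 7\right) - \frac{1}{69} = -9 - \frac{1}{69} = - \frac{622}{69}$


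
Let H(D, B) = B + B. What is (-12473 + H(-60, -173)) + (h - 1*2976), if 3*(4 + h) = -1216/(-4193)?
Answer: -198734405/12579 ≈ -15799.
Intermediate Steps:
H(D, B) = 2*B
h = -49100/12579 (h = -4 + (-1216/(-4193))/3 = -4 + (-1216*(-1/4193))/3 = -4 + (⅓)*(1216/4193) = -4 + 1216/12579 = -49100/12579 ≈ -3.9033)
(-12473 + H(-60, -173)) + (h - 1*2976) = (-12473 + 2*(-173)) + (-49100/12579 - 1*2976) = (-12473 - 346) + (-49100/12579 - 2976) = -12819 - 37484204/12579 = -198734405/12579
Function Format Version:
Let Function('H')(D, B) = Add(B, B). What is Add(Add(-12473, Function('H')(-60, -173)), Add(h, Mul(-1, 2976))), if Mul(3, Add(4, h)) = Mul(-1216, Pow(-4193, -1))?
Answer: Rational(-198734405, 12579) ≈ -15799.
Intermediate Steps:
Function('H')(D, B) = Mul(2, B)
h = Rational(-49100, 12579) (h = Add(-4, Mul(Rational(1, 3), Mul(-1216, Pow(-4193, -1)))) = Add(-4, Mul(Rational(1, 3), Mul(-1216, Rational(-1, 4193)))) = Add(-4, Mul(Rational(1, 3), Rational(1216, 4193))) = Add(-4, Rational(1216, 12579)) = Rational(-49100, 12579) ≈ -3.9033)
Add(Add(-12473, Function('H')(-60, -173)), Add(h, Mul(-1, 2976))) = Add(Add(-12473, Mul(2, -173)), Add(Rational(-49100, 12579), Mul(-1, 2976))) = Add(Add(-12473, -346), Add(Rational(-49100, 12579), -2976)) = Add(-12819, Rational(-37484204, 12579)) = Rational(-198734405, 12579)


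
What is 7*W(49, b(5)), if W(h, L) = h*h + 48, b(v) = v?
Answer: 17143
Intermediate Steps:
W(h, L) = 48 + h**2 (W(h, L) = h**2 + 48 = 48 + h**2)
7*W(49, b(5)) = 7*(48 + 49**2) = 7*(48 + 2401) = 7*2449 = 17143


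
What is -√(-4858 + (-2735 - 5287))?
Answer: -4*I*√805 ≈ -113.49*I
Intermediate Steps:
-√(-4858 + (-2735 - 5287)) = -√(-4858 - 8022) = -√(-12880) = -4*I*√805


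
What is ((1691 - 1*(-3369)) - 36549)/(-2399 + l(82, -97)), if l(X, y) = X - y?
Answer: 31489/2220 ≈ 14.184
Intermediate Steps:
((1691 - 1*(-3369)) - 36549)/(-2399 + l(82, -97)) = ((1691 - 1*(-3369)) - 36549)/(-2399 + (82 - 1*(-97))) = ((1691 + 3369) - 36549)/(-2399 + (82 + 97)) = (5060 - 36549)/(-2399 + 179) = -31489/(-2220) = -31489*(-1/2220) = 31489/2220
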